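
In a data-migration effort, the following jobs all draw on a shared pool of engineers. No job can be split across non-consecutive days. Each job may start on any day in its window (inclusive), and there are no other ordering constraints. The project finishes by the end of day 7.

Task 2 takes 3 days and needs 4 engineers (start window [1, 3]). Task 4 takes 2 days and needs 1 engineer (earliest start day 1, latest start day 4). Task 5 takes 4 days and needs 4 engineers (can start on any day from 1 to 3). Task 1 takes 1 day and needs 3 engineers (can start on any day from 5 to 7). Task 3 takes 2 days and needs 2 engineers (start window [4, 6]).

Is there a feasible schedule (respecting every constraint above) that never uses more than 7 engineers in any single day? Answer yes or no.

no

The minimum achievable peak is 8; 7 < 8, so no feasible schedule stays within the cap.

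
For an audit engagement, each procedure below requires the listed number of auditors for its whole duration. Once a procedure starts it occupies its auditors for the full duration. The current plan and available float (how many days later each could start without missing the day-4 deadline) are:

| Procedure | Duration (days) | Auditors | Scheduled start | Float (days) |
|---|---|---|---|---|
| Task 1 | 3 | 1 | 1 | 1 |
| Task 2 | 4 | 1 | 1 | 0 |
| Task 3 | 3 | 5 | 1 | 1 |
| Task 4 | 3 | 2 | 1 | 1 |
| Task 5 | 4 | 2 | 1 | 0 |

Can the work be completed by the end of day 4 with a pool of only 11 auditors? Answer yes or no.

Schedule Task 1@1, Task 2@1, Task 3@1, Task 4@1, Task 5@1: d1:11  d2:11  d3:11  d4:3 — peak 11 ≤ 11.

yes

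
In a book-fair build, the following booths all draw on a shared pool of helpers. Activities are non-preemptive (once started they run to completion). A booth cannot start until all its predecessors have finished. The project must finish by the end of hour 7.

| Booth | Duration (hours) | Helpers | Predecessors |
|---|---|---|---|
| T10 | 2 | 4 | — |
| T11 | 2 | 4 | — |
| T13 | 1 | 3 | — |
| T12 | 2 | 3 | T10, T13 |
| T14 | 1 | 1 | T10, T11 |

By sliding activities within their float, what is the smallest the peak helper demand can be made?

4

Early-start (T10@1, T11@1, T13@1, T12@3, T14@3) gives peak 11: h1:11  h2:8  h3:4  h4:3  h5:0  h6:0  h7:0.
Shift T11→3, T13→5, T12→6, T14→5.
Schedule T10@1, T11@3, T13@5, T12@6, T14@5: h1:4  h2:4  h3:4  h4:4  h5:4  h6:3  h7:3 — peak 4.
Total helper-hours = 26 over 7 hours ⇒ peak ≥ ⌈26/7⌉ = 4, so 4 is optimal.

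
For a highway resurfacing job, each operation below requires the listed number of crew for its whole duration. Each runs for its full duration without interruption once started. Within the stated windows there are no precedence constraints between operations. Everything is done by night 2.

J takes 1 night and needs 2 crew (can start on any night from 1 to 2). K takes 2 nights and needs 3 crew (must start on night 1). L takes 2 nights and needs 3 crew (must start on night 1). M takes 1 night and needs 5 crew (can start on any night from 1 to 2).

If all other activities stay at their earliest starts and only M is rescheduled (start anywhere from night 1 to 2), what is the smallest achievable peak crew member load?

M@1: n1:13  n2:6 → peak 13
M@2: n1:8  n2:11 → peak 11
Best is M@2, peak 11.

11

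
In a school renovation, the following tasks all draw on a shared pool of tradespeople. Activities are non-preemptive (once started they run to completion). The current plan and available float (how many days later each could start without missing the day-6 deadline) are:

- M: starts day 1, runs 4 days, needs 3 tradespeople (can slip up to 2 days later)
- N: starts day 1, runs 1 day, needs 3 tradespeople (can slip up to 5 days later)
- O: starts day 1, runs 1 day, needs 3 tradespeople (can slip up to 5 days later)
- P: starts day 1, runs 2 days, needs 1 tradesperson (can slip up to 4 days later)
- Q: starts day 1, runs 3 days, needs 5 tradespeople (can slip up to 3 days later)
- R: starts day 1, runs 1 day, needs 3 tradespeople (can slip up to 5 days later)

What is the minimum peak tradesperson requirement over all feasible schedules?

Early-start (M@1, N@1, O@1, P@1, Q@1, R@1) gives peak 18: d1:18  d2:9  d3:8  d4:3  d5:0  d6:0.
Shift O→2, Q→3, R→5.
Schedule M@1, N@1, O@2, P@1, Q@3, R@5: d1:7  d2:7  d3:8  d4:8  d5:8  d6:0 — peak 8.

8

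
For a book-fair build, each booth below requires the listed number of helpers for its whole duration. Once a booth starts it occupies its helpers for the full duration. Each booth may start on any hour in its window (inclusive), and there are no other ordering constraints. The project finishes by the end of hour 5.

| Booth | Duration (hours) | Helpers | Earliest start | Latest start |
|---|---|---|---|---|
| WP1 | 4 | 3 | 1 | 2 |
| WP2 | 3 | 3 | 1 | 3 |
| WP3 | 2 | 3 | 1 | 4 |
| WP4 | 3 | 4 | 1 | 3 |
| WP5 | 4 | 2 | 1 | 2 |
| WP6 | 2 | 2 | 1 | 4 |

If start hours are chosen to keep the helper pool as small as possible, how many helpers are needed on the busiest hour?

12

Early-start (WP1@1, WP2@1, WP3@1, WP4@1, WP5@1, WP6@1) gives peak 17: h1:17  h2:17  h3:12  h4:5  h5:0.
Shift WP4→3, WP6→4.
Schedule WP1@1, WP2@1, WP3@1, WP4@3, WP5@1, WP6@4: h1:11  h2:11  h3:12  h4:11  h5:6 — peak 12.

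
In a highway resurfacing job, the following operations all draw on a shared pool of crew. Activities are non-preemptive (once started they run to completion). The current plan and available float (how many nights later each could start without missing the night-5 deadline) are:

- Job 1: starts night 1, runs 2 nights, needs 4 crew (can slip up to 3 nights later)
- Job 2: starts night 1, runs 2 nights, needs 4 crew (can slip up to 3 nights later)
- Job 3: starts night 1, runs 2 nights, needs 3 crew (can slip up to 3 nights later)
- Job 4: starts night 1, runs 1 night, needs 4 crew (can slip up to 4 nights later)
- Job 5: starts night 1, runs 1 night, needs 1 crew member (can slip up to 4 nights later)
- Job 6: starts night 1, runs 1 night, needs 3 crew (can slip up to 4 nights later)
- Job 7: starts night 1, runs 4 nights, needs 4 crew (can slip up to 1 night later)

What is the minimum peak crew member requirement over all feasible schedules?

Early-start (Job 1@1, Job 2@1, Job 3@1, Job 4@1, Job 5@1, Job 6@1, Job 7@1) gives peak 23: n1:23  n2:15  n3:4  n4:4  n5:0.
Shift Job 2→3, Job 5→3, Job 6→4, Job 7→2.
Schedule Job 1@1, Job 2@3, Job 3@1, Job 4@1, Job 5@3, Job 6@4, Job 7@2: n1:11  n2:11  n3:9  n4:11  n5:4 — peak 11.

11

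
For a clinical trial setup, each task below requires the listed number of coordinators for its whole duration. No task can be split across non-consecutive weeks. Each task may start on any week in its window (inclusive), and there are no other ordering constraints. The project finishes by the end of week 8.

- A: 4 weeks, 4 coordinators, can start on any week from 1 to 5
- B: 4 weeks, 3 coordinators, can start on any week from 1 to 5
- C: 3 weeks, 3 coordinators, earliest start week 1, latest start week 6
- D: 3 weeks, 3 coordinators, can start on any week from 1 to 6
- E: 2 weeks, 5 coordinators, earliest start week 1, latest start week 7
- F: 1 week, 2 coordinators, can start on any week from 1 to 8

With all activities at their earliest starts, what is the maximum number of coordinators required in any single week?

Early-start schedule: A@1, B@1, C@1, D@1, E@1, F@1.
Load per week: week 1: 20, week 2: 18, week 3: 13, week 4: 7, week 5: 0, week 6: 0, week 7: 0, week 8: 0.
Peak is 20.

20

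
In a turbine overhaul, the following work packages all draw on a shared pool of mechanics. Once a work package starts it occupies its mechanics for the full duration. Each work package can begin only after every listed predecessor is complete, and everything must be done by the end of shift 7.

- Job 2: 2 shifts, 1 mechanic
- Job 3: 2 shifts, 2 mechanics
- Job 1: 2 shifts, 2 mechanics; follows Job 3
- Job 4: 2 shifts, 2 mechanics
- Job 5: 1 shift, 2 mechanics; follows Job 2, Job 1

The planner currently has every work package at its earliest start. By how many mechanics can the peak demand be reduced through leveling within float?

2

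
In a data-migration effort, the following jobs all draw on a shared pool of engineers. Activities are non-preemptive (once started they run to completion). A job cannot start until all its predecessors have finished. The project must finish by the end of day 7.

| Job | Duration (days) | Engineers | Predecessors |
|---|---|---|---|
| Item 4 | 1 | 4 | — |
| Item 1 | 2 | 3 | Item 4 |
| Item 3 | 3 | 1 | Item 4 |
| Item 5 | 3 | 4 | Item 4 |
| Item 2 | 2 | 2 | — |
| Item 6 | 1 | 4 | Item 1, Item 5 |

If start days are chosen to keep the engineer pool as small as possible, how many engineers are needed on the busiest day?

5

Early-start (Item 4@1, Item 1@2, Item 3@2, Item 5@2, Item 2@1, Item 6@5) gives peak 10: d1:6  d2:10  d3:8  d4:5  d5:4  d6:0  d7:0.
Shift Item 3→4, Item 5→4, Item 2→2, Item 6→7.
Schedule Item 4@1, Item 1@2, Item 3@4, Item 5@4, Item 2@2, Item 6@7: d1:4  d2:5  d3:5  d4:5  d5:5  d6:5  d7:4 — peak 5.
Total engineer-days = 33 over 7 days ⇒ peak ≥ ⌈33/7⌉ = 5, so 5 is optimal.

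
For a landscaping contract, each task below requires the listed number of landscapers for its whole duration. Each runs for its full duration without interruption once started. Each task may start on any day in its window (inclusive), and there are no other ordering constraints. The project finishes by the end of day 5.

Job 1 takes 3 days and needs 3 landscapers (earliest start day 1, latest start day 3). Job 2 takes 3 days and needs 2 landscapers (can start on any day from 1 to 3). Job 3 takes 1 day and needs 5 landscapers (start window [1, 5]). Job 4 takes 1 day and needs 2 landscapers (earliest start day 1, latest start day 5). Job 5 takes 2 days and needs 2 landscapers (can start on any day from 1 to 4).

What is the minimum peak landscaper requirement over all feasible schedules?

7

Early-start (Job 1@1, Job 2@1, Job 3@1, Job 4@1, Job 5@1) gives peak 14: d1:14  d2:7  d3:5  d4:0  d5:0.
Shift Job 3→4, Job 5→2.
Schedule Job 1@1, Job 2@1, Job 3@4, Job 4@1, Job 5@2: d1:7  d2:7  d3:7  d4:5  d5:0 — peak 7.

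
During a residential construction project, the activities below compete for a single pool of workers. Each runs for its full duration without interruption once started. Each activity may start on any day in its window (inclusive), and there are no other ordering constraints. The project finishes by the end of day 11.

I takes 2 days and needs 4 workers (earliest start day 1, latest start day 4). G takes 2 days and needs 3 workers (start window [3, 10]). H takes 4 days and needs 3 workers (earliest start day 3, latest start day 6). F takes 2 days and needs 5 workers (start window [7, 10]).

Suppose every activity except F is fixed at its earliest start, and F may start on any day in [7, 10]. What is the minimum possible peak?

6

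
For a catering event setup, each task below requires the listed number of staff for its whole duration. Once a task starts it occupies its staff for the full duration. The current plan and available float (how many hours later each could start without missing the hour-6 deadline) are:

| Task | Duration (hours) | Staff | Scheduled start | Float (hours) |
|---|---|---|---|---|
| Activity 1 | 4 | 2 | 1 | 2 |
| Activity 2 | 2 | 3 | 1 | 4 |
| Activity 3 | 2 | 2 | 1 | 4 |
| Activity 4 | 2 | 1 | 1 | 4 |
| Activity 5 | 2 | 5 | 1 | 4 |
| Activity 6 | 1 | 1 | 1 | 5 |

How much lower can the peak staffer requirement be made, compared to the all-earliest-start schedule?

8

Early-start peak: h1:14  h2:13  h3:2  h4:2  h5:0  h6:0 ⇒ 14.
Leveled (Activity 1@1, Activity 2@1, Activity 3@3, Activity 4@1, Activity 5@5, Activity 6@3): h1:6  h2:6  h3:5  h4:4  h5:5  h6:5 ⇒ 6.
Reduction 14 − 6 = 8.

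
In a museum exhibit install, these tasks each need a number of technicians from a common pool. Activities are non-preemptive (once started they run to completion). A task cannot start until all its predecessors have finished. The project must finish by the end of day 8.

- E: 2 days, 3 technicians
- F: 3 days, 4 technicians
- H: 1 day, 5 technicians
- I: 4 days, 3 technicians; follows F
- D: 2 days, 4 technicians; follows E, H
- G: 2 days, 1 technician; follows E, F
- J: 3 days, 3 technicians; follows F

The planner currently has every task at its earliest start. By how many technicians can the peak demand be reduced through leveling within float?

Early-start peak: d1:12  d2:7  d3:8  d4:11  d5:7  d6:6  d7:3  d8:0 ⇒ 12.
Leveled (E@1, F@1, H@4, I@5, D@7, G@5, J@4): d1:7  d2:7  d3:4  d4:8  d5:7  d6:7  d7:7  d8:7 ⇒ 8.
Reduction 12 − 8 = 4.

4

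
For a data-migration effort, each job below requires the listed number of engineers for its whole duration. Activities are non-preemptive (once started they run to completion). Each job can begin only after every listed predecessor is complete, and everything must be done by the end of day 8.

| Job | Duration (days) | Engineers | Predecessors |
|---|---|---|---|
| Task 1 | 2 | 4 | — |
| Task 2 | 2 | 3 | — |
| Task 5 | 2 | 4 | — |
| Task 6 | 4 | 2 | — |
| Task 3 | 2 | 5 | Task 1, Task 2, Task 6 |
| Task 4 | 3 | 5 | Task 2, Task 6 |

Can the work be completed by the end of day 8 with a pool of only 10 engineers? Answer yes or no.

yes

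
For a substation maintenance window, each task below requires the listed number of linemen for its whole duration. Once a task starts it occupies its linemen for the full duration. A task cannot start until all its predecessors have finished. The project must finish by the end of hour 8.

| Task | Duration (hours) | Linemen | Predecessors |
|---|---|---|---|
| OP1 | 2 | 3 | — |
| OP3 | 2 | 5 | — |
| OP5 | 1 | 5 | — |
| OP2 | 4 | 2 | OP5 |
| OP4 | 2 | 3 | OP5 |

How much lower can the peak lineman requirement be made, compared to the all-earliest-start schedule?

8

Early-start peak: h1:13  h2:13  h3:5  h4:2  h5:2  h6:0  h7:0  h8:0 ⇒ 13.
Leveled (OP1@2, OP3@6, OP5@1, OP2@2, OP4@4): h1:5  h2:5  h3:5  h4:5  h5:5  h6:5  h7:5  h8:0 ⇒ 5.
Reduction 13 − 5 = 8.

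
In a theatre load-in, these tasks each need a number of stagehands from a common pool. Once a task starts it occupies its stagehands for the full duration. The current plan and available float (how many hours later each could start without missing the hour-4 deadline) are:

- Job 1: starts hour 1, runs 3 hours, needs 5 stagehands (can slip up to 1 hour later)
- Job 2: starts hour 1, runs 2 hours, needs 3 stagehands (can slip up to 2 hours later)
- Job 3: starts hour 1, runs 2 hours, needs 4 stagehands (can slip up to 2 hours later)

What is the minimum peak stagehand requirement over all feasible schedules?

9

Early-start (Job 1@1, Job 2@1, Job 3@1) gives peak 12: h1:12  h2:12  h3:5  h4:0.
Shift Job 3→3.
Schedule Job 1@1, Job 2@1, Job 3@3: h1:8  h2:8  h3:9  h4:4 — peak 9.
No arrangement of the 18 feasible schedules does better.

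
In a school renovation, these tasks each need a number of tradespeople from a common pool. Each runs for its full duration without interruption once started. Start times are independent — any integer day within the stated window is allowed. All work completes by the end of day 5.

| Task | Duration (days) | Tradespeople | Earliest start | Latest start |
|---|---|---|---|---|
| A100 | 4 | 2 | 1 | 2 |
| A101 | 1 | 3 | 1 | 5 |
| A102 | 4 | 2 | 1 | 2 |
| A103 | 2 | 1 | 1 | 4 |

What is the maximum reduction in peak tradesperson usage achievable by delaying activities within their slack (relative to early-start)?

3

Early-start peak: d1:8  d2:5  d3:4  d4:4  d5:0 ⇒ 8.
Leveled (A100@1, A101@1, A102@2, A103@2): d1:5  d2:5  d3:5  d4:4  d5:2 ⇒ 5.
Reduction 8 − 5 = 3.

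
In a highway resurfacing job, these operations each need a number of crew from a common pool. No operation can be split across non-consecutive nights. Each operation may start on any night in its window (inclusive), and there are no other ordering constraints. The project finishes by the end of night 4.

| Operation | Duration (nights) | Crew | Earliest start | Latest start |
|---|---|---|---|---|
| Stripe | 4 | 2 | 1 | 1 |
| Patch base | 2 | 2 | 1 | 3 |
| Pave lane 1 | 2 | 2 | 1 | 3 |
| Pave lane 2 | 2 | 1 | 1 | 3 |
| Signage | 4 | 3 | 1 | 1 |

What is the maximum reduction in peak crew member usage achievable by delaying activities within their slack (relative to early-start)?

Early-start peak: n1:10  n2:10  n3:5  n4:5 ⇒ 10.
Leveled (Stripe@1, Patch base@1, Pave lane 1@3, Pave lane 2@1, Signage@1): n1:8  n2:8  n3:7  n4:7 ⇒ 8.
Reduction 10 − 8 = 2.

2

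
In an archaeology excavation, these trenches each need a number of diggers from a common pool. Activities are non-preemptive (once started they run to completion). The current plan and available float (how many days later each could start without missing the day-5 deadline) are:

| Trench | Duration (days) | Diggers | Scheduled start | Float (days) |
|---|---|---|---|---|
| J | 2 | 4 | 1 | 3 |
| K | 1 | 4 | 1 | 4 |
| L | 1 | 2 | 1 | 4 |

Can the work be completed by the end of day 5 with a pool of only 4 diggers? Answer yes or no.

yes

Schedule J@1, K@3, L@4: d1:4  d2:4  d3:4  d4:2  d5:0 — peak 4 ≤ 4.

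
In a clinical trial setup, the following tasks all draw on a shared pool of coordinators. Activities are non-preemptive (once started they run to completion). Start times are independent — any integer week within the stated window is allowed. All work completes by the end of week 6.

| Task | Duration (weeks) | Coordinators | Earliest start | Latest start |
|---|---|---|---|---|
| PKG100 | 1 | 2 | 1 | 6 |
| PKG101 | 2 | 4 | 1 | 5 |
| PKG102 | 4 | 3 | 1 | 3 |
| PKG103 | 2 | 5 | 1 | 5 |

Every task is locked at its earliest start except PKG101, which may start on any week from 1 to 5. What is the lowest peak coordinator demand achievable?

10

PKG101@1: w1:14  w2:12  w3:3  w4:3  w5:0  w6:0 → peak 14
PKG101@2: w1:10  w2:12  w3:7  w4:3  w5:0  w6:0 → peak 12
PKG101@3: w1:10  w2:8  w3:7  w4:7  w5:0  w6:0 → peak 10
PKG101@4: w1:10  w2:8  w3:3  w4:7  w5:4  w6:0 → peak 10
PKG101@5: w1:10  w2:8  w3:3  w4:3  w5:4  w6:4 → peak 10
Best is PKG101@3, peak 10.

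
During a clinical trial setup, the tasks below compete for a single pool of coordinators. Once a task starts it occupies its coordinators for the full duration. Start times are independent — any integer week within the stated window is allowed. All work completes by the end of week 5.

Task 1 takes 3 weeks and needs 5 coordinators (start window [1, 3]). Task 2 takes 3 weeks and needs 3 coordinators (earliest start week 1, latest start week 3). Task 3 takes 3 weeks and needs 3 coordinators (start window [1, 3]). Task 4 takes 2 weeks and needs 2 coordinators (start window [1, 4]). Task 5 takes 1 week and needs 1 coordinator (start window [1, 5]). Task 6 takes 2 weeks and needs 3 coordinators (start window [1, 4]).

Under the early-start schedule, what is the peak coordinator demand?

Early-start schedule: Task 1@1, Task 2@1, Task 3@1, Task 4@1, Task 5@1, Task 6@1.
Load per week: week 1: 17, week 2: 16, week 3: 11, week 4: 0, week 5: 0.
Peak is 17.

17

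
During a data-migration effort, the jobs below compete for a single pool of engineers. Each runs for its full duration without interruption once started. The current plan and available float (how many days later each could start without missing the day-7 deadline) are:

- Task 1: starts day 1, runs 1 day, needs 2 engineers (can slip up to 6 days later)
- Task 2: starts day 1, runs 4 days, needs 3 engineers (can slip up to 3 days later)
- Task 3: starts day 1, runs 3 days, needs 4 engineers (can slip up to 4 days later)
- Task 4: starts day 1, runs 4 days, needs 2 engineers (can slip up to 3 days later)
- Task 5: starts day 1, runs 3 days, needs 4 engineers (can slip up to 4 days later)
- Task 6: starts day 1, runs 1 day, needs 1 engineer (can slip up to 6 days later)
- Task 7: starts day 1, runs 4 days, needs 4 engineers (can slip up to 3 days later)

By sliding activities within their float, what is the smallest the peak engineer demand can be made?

10

Early-start (Task 1@1, Task 2@1, Task 3@1, Task 4@1, Task 5@1, Task 6@1, Task 7@1) gives peak 20: d1:20  d2:17  d3:17  d4:9  d5:0  d6:0  d7:0.
Shift Task 4→2, Task 5→5, Task 7→4.
Schedule Task 1@1, Task 2@1, Task 3@1, Task 4@2, Task 5@5, Task 6@1, Task 7@4: d1:10  d2:9  d3:9  d4:9  d5:10  d6:8  d7:8 — peak 10.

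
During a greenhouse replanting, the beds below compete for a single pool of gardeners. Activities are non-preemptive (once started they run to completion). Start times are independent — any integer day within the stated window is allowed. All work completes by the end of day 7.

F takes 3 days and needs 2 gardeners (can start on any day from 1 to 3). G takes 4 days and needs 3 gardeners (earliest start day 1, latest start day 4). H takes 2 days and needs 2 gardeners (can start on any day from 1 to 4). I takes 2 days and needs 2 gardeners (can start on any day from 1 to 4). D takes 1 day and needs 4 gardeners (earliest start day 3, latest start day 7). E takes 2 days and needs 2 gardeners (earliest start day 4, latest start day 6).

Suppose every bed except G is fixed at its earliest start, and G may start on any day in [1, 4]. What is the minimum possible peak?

G@1: d1:9  d2:9  d3:9  d4:5  d5:2  d6:0  d7:0 → peak 9
G@2: d1:6  d2:9  d3:9  d4:5  d5:5  d6:0  d7:0 → peak 9
G@3: d1:6  d2:6  d3:9  d4:5  d5:5  d6:3  d7:0 → peak 9
G@4: d1:6  d2:6  d3:6  d4:5  d5:5  d6:3  d7:3 → peak 6
Best is G@4, peak 6.

6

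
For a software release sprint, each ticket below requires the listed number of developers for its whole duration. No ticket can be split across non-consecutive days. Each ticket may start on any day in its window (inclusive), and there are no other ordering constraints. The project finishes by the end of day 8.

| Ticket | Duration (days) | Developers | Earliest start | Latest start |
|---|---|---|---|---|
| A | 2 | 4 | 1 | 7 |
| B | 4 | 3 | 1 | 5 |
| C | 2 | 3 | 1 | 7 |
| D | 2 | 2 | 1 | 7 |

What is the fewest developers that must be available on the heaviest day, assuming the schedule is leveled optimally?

5

Early-start (A@1, B@1, C@1, D@1) gives peak 12: d1:12  d2:12  d3:3  d4:3  d5:0  d6:0  d7:0  d8:0.
Shift B→3, C→7, D→3.
Schedule A@1, B@3, C@7, D@3: d1:4  d2:4  d3:5  d4:5  d5:3  d6:3  d7:3  d8:3 — peak 5.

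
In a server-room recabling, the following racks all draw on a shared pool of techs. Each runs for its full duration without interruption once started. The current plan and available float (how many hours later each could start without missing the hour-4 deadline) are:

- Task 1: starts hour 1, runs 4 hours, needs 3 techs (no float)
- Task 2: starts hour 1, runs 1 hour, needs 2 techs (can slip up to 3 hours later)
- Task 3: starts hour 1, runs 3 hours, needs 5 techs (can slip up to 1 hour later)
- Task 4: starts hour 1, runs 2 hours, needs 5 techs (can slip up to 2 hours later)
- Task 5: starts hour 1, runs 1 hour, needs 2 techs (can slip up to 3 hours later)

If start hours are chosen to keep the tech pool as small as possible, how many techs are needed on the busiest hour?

13

Early-start (Task 1@1, Task 2@1, Task 3@1, Task 4@1, Task 5@1) gives peak 17: h1:17  h2:13  h3:8  h4:3.
Shift Task 4→2.
Schedule Task 1@1, Task 2@1, Task 3@1, Task 4@2, Task 5@1: h1:12  h2:13  h3:13  h4:3 — peak 13.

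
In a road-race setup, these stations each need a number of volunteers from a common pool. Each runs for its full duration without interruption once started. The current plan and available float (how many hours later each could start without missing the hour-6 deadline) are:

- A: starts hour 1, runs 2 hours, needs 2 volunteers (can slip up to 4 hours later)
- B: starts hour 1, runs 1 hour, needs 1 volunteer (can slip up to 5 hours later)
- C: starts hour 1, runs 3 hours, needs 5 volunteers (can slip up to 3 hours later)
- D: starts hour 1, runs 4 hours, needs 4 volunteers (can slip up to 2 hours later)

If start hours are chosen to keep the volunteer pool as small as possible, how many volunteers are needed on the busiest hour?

9

Early-start (A@1, B@1, C@1, D@1) gives peak 12: h1:12  h2:11  h3:9  h4:4  h5:0  h6:0.
Shift D→3.
Schedule A@1, B@1, C@1, D@3: h1:8  h2:7  h3:9  h4:4  h5:4  h6:4 — peak 9.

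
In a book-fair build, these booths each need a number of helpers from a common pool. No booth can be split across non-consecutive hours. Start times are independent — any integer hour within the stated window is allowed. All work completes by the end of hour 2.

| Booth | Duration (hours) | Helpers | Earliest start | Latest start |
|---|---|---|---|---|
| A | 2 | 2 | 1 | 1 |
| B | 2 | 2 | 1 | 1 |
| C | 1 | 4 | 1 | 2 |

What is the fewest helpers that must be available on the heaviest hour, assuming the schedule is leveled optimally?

Schedule A@1, B@1, C@1: h1:8  h2:4 — peak 8.
No arrangement of the 2 feasible schedules does better.

8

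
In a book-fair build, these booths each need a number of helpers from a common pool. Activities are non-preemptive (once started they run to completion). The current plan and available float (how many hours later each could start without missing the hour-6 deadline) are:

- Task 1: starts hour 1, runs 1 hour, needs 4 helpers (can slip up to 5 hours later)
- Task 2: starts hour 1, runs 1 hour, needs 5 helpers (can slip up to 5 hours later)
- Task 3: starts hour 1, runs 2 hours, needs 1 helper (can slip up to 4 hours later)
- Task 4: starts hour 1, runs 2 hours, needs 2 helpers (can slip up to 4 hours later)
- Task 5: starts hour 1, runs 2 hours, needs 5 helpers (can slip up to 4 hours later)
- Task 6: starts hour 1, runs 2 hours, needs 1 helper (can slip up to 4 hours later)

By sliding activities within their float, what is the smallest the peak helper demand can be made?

Early-start (Task 1@1, Task 2@1, Task 3@1, Task 4@1, Task 5@1, Task 6@1) gives peak 18: h1:18  h2:9  h3:0  h4:0  h5:0  h6:0.
Shift Task 2→2, Task 3→3, Task 4→3, Task 5→5, Task 6→3.
Schedule Task 1@1, Task 2@2, Task 3@3, Task 4@3, Task 5@5, Task 6@3: h1:4  h2:5  h3:4  h4:4  h5:5  h6:5 — peak 5.
Total helper-hours = 27 over 6 hours ⇒ peak ≥ ⌈27/6⌉ = 5, so 5 is optimal.

5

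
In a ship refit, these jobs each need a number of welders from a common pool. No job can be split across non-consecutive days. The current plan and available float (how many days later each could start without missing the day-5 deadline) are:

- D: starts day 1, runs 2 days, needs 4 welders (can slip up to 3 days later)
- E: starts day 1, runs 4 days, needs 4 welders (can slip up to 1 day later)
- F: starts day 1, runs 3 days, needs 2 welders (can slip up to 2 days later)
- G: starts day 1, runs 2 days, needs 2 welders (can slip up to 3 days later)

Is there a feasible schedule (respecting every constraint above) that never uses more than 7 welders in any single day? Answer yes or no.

no

The minimum achievable peak is 8; 7 < 8, so no feasible schedule stays within the cap.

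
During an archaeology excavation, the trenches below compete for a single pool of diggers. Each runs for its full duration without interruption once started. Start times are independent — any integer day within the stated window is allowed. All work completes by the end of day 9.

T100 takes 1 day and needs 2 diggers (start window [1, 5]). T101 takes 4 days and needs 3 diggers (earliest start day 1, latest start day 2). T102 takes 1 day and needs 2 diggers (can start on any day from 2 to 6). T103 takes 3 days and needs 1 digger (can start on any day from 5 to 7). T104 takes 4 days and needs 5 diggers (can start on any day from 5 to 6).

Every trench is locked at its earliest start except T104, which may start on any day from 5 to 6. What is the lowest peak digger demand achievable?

6

T104@5: d1:5  d2:5  d3:3  d4:3  d5:6  d6:6  d7:6  d8:5  d9:0 → peak 6
T104@6: d1:5  d2:5  d3:3  d4:3  d5:1  d6:6  d7:6  d8:5  d9:5 → peak 6
Best is T104@5, peak 6.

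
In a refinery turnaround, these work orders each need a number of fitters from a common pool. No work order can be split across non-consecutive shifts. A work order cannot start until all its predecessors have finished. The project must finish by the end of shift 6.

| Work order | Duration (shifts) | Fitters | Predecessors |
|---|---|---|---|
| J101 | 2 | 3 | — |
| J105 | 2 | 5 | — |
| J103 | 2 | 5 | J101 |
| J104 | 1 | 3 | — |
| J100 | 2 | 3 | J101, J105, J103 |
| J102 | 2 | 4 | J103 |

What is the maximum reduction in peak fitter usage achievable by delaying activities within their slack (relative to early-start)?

Early-start peak: s1:11  s2:8  s3:5  s4:5  s5:7  s6:7 ⇒ 11.
Leveled (J101@1, J105@1, J103@3, J104@3, J100@5, J102@5): s1:8  s2:8  s3:8  s4:5  s5:7  s6:7 ⇒ 8.
Reduction 11 − 8 = 3.

3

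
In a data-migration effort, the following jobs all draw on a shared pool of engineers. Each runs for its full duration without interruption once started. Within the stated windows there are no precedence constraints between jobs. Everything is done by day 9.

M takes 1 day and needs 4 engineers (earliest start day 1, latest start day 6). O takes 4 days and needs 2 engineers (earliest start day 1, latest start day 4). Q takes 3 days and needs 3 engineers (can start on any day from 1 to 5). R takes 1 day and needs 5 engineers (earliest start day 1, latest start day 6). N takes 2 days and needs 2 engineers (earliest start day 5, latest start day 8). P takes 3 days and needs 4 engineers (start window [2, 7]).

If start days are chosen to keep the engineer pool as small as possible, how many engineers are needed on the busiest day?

Early-start (M@1, O@1, Q@1, R@1, N@5, P@2) gives peak 14: d1:14  d2:9  d3:9  d4:6  d5:2  d6:2  d7:0  d8:0  d9:0.
Shift Q→2, R→5, N→6, P→6.
Schedule M@1, O@1, Q@2, R@5, N@6, P@6: d1:6  d2:5  d3:5  d4:5  d5:5  d6:6  d7:6  d8:4  d9:0 — peak 6.

6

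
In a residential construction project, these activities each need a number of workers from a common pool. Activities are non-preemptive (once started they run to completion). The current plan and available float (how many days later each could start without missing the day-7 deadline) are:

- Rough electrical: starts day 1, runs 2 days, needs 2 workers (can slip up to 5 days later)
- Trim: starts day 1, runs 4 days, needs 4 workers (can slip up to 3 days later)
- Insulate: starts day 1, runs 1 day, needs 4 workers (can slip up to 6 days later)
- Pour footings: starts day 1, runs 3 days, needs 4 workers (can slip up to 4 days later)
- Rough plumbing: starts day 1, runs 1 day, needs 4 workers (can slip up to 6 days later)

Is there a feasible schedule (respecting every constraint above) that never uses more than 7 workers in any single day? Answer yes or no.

The minimum achievable peak is 8; 7 < 8, so no feasible schedule stays within the cap.

no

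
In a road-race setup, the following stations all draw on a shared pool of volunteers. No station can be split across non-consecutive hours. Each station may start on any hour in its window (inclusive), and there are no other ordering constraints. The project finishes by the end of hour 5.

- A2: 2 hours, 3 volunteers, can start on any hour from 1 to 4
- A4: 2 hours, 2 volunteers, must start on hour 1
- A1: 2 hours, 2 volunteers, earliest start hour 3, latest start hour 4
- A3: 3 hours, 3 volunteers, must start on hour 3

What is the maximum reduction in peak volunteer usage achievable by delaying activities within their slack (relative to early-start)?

Early-start peak: h1:5  h2:5  h3:5  h4:5  h5:3 ⇒ 5.
Leveled (A2@1, A4@1, A1@3, A3@3): h1:5  h2:5  h3:5  h4:5  h5:3 ⇒ 5.
Reduction 5 − 5 = 0.

0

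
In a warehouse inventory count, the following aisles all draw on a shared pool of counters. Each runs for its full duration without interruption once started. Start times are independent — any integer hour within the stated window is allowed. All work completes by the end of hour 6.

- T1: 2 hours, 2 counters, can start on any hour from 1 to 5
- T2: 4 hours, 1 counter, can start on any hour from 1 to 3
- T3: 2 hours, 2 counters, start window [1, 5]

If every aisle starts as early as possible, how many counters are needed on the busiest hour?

Early-start schedule: T1@1, T2@1, T3@1.
Load per hour: hour 1: 5, hour 2: 5, hour 3: 1, hour 4: 1, hour 5: 0, hour 6: 0.
Peak is 5.

5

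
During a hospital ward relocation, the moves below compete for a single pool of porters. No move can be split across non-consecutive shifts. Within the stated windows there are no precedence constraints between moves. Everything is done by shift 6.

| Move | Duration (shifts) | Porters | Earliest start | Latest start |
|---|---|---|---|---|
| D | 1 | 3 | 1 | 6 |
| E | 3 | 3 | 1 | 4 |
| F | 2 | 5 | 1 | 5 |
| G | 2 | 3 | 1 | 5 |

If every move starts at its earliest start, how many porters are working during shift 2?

11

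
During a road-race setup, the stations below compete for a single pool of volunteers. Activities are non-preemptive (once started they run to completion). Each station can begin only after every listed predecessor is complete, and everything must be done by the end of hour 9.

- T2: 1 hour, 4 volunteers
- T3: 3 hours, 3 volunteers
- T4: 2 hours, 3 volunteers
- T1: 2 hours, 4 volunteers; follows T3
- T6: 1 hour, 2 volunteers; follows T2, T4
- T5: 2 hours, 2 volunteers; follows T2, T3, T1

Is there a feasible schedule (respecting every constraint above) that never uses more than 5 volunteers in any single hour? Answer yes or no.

yes

Schedule T2@1, T3@2, T4@7, T1@5, T6@9, T5@7: h1:4  h2:3  h3:3  h4:3  h5:4  h6:4  h7:5  h8:5  h9:2 — peak 5 ≤ 5.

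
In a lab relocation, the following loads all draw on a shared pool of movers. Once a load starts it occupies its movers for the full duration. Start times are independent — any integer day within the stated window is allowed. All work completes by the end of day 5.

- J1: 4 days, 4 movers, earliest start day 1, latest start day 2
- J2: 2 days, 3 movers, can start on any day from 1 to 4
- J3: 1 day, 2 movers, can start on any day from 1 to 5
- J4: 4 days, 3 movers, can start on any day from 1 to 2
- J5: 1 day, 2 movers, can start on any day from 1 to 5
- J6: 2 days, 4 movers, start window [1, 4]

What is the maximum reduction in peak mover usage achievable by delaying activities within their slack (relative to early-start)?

7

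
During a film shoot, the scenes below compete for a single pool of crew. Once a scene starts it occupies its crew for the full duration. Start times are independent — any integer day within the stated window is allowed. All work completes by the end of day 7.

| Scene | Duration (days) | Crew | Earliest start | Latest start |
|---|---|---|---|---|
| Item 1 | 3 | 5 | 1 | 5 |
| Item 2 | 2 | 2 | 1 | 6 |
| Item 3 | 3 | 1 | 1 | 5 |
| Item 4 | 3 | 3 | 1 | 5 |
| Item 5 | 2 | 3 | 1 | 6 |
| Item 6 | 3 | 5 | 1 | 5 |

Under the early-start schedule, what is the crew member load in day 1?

At early start, day 1 has: Item 1, Item 2, Item 3, Item 4, Item 5, Item 6.
Demand: 5 + 2 + 1 + 3 + 3 + 5 = 19.

19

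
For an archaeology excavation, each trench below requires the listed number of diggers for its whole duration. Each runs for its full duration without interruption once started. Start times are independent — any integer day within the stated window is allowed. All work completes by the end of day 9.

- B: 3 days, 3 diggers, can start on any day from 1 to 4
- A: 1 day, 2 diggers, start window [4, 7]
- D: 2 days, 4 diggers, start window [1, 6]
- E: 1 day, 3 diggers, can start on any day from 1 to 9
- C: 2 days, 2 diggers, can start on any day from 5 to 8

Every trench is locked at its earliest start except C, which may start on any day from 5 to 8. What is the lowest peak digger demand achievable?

10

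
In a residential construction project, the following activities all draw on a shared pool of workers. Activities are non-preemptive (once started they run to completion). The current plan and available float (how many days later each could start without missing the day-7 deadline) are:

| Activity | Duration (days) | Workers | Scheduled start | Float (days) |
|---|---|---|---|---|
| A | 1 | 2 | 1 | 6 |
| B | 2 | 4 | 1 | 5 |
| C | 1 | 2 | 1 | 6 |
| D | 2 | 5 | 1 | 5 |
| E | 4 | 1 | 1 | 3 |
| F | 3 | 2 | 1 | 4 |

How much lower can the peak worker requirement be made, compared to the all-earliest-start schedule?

11

Early-start peak: d1:16  d2:12  d3:3  d4:1  d5:0  d6:0  d7:0 ⇒ 16.
Leveled (A@1, B@4, C@2, D@6, E@1, F@1): d1:5  d2:5  d3:3  d4:5  d5:4  d6:5  d7:5 ⇒ 5.
Reduction 16 − 5 = 11.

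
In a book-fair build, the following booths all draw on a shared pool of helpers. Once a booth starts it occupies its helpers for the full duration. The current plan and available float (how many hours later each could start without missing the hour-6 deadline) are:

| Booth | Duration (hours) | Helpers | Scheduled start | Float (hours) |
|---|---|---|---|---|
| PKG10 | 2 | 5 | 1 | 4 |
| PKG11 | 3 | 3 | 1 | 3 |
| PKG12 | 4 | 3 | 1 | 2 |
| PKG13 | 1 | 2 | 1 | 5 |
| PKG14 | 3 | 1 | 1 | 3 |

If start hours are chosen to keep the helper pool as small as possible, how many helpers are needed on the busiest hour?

Early-start (PKG10@1, PKG11@1, PKG12@1, PKG13@1, PKG14@1) gives peak 14: h1:14  h2:12  h3:7  h4:3  h5:0  h6:0.
Shift PKG11→4, PKG12→3, PKG13→3.
Schedule PKG10@1, PKG11@4, PKG12@3, PKG13@3, PKG14@1: h1:6  h2:6  h3:6  h4:6  h5:6  h6:6 — peak 6.
Total helper-hours = 36 over 6 hours ⇒ peak ≥ ⌈36/6⌉ = 6, so 6 is optimal.

6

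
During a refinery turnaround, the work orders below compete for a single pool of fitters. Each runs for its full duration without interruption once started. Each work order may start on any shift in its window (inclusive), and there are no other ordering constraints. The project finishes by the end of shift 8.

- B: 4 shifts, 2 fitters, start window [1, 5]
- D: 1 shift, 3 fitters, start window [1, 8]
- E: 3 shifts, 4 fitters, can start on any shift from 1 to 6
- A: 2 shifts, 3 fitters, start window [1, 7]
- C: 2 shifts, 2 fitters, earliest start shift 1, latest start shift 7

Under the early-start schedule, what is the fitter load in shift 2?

11

At early start, shift 2 has: B, E, A, C.
Demand: 2 + 4 + 3 + 2 = 11.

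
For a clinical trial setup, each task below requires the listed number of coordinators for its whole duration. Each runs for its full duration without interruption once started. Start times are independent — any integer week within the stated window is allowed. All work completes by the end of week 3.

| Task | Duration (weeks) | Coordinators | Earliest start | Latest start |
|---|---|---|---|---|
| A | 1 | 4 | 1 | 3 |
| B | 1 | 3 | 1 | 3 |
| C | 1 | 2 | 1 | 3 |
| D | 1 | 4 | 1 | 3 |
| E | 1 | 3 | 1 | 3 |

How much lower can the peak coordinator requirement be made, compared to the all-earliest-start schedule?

Early-start peak: w1:16  w2:0  w3:0 ⇒ 16.
Leveled (A@1, B@2, C@1, D@3, E@2): w1:6  w2:6  w3:4 ⇒ 6.
Reduction 16 − 6 = 10.

10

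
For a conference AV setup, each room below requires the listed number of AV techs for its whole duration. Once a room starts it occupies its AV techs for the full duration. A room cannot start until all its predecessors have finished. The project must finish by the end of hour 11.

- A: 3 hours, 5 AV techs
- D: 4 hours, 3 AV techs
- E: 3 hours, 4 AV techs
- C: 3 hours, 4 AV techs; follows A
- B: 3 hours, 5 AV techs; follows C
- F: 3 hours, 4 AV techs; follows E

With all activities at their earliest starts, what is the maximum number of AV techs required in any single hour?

12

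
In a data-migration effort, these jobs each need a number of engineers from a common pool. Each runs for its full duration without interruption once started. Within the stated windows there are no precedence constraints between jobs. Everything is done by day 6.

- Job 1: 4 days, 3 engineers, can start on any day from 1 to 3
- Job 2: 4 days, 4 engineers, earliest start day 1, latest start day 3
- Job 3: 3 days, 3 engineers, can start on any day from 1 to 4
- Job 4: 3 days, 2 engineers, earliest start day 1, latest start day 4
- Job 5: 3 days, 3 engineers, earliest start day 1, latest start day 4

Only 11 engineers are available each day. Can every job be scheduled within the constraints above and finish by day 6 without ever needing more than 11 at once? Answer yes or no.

no

The minimum achievable peak is 12; 11 < 12, so no feasible schedule stays within the cap.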